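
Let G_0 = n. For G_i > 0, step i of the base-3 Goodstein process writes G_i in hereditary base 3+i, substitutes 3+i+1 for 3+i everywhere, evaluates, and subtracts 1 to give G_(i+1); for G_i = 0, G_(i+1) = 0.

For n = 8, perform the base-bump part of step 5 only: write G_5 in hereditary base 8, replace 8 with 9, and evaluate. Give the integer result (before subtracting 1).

8 —HB3→ 2·3 + 2 —bump→ 2·4 + 2 = 10 —(−1)→ 9
9 —HB4→ 2·4 + 1 —bump→ 2·5 + 1 = 11 —(−1)→ 10
10 —HB5→ 2·5 —bump→ 2·6 = 12 —(−1)→ 11
11 —HB6→ 6 + 5 —bump→ 7 + 5 = 12 —(−1)→ 11
11 —HB7→ 7 + 4 —bump→ 8 + 4 = 12 —(−1)→ 11
11 —HB8→ 8 + 3 —bump→ 9 + 3 = 12 —(−1)→ 11

12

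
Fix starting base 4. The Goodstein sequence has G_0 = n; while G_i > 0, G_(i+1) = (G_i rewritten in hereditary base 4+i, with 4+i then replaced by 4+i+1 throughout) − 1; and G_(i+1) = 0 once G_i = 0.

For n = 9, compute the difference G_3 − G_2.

step 0: 9 = 2·4 + 1; sub 5 for 4: 2·5 + 1; = 11; G_1 = 11−1 = 10
step 1: 10 = 2·5; sub 6 for 5: 2·6; = 12; G_2 = 12−1 = 11
step 2: 11 = 6 + 5; sub 7 for 6: 7 + 5; = 12; G_3 = 12−1 = 11

0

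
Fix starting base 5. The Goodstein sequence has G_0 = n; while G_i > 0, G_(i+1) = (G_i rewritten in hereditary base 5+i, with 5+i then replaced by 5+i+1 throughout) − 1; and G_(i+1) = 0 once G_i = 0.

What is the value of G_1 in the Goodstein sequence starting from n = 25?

35

25 —HB5→ 5^2 —bump→ 6^2 = 36 —(−1)→ 35
35 —HB6→ 5·6 + 5 —bump→ 5·7 + 5 = 40 —(−1)→ 39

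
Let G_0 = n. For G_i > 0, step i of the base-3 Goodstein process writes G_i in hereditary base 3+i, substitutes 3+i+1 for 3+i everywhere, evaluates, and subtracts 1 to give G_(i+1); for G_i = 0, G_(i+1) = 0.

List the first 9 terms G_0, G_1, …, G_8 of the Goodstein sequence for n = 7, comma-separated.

7, 8, 9, 9, 9, 9, 9, 9, 8

[0] 7 ≡ 2·3 + 1 (base 3). Lift 4: 9. −1: 8.
[1] 8 ≡ 2·4 (base 4). Lift 5: 10. −1: 9.
[2] 9 ≡ 5 + 4 (base 5). Lift 6: 10. −1: 9.
[3] 9 ≡ 6 + 3 (base 6). Lift 7: 10. −1: 9.
[4] 9 ≡ 7 + 2 (base 7). Lift 8: 10. −1: 9.
[5] 9 ≡ 8 + 1 (base 8). Lift 9: 10. −1: 9.
[6] 9 ≡ 9 (base 9). Lift 10: 10. −1: 9.
[7] 9 ≡ 9 (base 10). Lift 11: 9. −1: 8.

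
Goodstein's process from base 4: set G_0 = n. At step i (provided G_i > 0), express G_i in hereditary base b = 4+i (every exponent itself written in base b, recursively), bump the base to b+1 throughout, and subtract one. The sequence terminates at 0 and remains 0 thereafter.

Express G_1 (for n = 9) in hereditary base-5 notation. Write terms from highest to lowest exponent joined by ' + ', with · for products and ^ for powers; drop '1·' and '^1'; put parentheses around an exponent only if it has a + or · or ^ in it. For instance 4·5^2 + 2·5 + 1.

[0] 9 ≡ 2·4 + 1 (base 4). Lift 5: 11. −1: 10.
[1] 10 ≡ 2·5 (base 5). Lift 6: 12. −1: 11.

2·5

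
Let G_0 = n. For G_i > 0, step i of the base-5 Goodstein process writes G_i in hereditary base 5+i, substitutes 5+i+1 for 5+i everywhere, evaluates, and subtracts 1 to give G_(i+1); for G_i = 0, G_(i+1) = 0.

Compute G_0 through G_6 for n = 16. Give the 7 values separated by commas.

16, 18, 20, 21, 22, 23, 24

i=0: 16 = 3·5 + 1 (b=5); 5→6: 3·6 + 1 = 19; 19−1 = 18
i=1: 18 = 3·6 (b=6); 6→7: 3·7 = 21; 21−1 = 20
i=2: 20 = 2·7 + 6 (b=7); 7→8: 2·8 + 6 = 22; 22−1 = 21
i=3: 21 = 2·8 + 5 (b=8); 8→9: 2·9 + 5 = 23; 23−1 = 22
i=4: 22 = 2·9 + 4 (b=9); 9→10: 2·10 + 4 = 24; 24−1 = 23
i=5: 23 = 2·10 + 3 (b=10); 10→11: 2·11 + 3 = 25; 25−1 = 24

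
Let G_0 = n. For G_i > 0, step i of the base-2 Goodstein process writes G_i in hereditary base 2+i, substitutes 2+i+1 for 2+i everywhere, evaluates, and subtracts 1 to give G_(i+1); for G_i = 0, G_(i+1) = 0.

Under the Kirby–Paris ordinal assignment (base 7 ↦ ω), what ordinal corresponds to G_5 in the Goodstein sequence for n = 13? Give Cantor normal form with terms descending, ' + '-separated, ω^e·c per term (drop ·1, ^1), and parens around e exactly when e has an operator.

ω^(ω + 1) + ω^3·3 + ω^2·3 + ω·3

base 2: 13 = 2^(2 + 1) + 2^2 + 1; at 3: 3^(3 + 1) + 3^3 + 1 = 109; next = 108
base 3: 108 = 3^(3 + 1) + 3^3; at 4: 4^(4 + 1) + 4^4 = 1280; next = 1279
base 4: 1279 = 4^(4 + 1) + 3·4^3 + 3·4^2 + 3·4 + 3; at 5: 5^(5 + 1) + 3·5^3 + 3·5^2 + 3·5 + 3 = 16093; next = 16092
base 5: 16092 = 5^(5 + 1) + 3·5^3 + 3·5^2 + 3·5 + 2; at 6: 6^(6 + 1) + 3·6^3 + 3·6^2 + 3·6 + 2 = 280712; next = 280711
base 6: 280711 = 6^(6 + 1) + 3·6^3 + 3·6^2 + 3·6 + 1; at 7: 7^(7 + 1) + 3·7^3 + 3·7^2 + 3·7 + 1 = 5765999; next = 5765998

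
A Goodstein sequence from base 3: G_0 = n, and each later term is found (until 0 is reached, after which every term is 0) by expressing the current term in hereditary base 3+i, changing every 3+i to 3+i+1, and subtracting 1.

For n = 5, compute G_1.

i=0: 5 = 3 + 2 (b=3); 3→4: 4 + 2 = 6; 6−1 = 5
i=1: 5 = 4 + 1 (b=4); 4→5: 5 + 1 = 6; 6−1 = 5

5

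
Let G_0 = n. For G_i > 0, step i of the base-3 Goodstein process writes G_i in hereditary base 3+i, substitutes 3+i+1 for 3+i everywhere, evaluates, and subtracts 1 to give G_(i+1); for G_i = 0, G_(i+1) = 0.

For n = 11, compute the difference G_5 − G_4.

11 —HB3→ 3^2 + 2 —bump→ 4^2 + 2 = 18 —(−1)→ 17
17 —HB4→ 4^2 + 1 —bump→ 5^2 + 1 = 26 —(−1)→ 25
25 —HB5→ 5^2 —bump→ 6^2 = 36 —(−1)→ 35
35 —HB6→ 5·6 + 5 —bump→ 5·7 + 5 = 40 —(−1)→ 39
39 —HB7→ 5·7 + 4 —bump→ 5·8 + 4 = 44 —(−1)→ 43

4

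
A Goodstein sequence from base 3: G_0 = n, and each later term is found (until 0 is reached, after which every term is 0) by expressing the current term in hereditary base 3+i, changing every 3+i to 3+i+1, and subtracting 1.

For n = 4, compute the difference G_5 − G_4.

G_0=4  [base 3] 3 + 1  →[3↦4]→  4 + 1 = 5  −1 ⇒ G_1=4
G_1=4  [base 4] 4  →[4↦5]→  5 = 5  −1 ⇒ G_2=4
G_2=4  [base 5] 4  →[5↦6]→  4 = 4  −1 ⇒ G_3=3
G_3=3  [base 6] 3  →[6↦7]→  3 = 3  −1 ⇒ G_4=2
G_4=2  [base 7] 2  →[7↦8]→  2 = 2  −1 ⇒ G_5=1

-1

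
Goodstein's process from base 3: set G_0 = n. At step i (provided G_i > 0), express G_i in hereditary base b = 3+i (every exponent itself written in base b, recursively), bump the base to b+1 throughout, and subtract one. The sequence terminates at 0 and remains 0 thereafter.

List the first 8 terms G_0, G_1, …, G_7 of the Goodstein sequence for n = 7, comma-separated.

G_0=7  [base 3] 2·3 + 1  →[3↦4]→  2·4 + 1 = 9  −1 ⇒ G_1=8
G_1=8  [base 4] 2·4  →[4↦5]→  2·5 = 10  −1 ⇒ G_2=9
G_2=9  [base 5] 5 + 4  →[5↦6]→  6 + 4 = 10  −1 ⇒ G_3=9
G_3=9  [base 6] 6 + 3  →[6↦7]→  7 + 3 = 10  −1 ⇒ G_4=9
G_4=9  [base 7] 7 + 2  →[7↦8]→  8 + 2 = 10  −1 ⇒ G_5=9
G_5=9  [base 8] 8 + 1  →[8↦9]→  9 + 1 = 10  −1 ⇒ G_6=9
G_6=9  [base 9] 9  →[9↦10]→  10 = 10  −1 ⇒ G_7=9

7, 8, 9, 9, 9, 9, 9, 9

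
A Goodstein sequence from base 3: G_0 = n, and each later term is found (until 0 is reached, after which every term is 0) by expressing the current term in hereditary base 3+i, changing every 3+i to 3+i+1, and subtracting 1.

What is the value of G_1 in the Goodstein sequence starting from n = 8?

9

base 3: 8 = 2·3 + 2; at 4: 2·4 + 2 = 10; next = 9
base 4: 9 = 2·4 + 1; at 5: 2·5 + 1 = 11; next = 10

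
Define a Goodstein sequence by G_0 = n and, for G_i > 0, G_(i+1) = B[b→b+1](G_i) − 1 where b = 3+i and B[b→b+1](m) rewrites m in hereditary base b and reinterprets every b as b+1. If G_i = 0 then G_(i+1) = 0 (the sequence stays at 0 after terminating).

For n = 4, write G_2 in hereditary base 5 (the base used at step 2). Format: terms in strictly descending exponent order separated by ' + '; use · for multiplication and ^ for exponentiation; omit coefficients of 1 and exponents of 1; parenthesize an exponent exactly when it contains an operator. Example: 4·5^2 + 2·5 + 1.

step 0: 4 = 3 + 1; sub 4 for 3: 4 + 1; = 5; G_1 = 5−1 = 4
step 1: 4 = 4; sub 5 for 4: 5; = 5; G_2 = 5−1 = 4
step 2: 4 = 4; sub 6 for 5: 4; = 4; G_3 = 4−1 = 3

4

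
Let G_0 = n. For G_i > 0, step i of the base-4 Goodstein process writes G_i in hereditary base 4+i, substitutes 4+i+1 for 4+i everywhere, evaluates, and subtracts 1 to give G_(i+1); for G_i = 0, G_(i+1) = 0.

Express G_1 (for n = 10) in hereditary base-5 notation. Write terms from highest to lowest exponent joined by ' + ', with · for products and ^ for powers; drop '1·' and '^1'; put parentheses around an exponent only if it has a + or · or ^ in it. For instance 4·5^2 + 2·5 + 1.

2·5 + 1

10 —HB4→ 2·4 + 2 —bump→ 2·5 + 2 = 12 —(−1)→ 11
11 —HB5→ 2·5 + 1 —bump→ 2·6 + 1 = 13 —(−1)→ 12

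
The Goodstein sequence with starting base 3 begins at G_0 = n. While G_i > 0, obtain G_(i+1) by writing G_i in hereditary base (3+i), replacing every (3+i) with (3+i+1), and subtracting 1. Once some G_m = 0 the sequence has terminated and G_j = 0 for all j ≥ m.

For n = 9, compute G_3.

19

step 0: 9 = 3^2; sub 4 for 3: 4^2; = 16; G_1 = 16−1 = 15
step 1: 15 = 3·4 + 3; sub 5 for 4: 3·5 + 3; = 18; G_2 = 18−1 = 17
step 2: 17 = 3·5 + 2; sub 6 for 5: 3·6 + 2; = 20; G_3 = 20−1 = 19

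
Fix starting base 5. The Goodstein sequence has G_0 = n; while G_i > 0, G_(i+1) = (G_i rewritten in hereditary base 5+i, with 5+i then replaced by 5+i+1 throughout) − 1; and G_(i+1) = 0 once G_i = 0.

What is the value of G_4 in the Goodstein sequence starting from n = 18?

26

18 —HB5→ 3·5 + 3 —bump→ 3·6 + 3 = 21 —(−1)→ 20
20 —HB6→ 3·6 + 2 —bump→ 3·7 + 2 = 23 —(−1)→ 22
22 —HB7→ 3·7 + 1 —bump→ 3·8 + 1 = 25 —(−1)→ 24
24 —HB8→ 3·8 —bump→ 3·9 = 27 —(−1)→ 26
26 —HB9→ 2·9 + 8 —bump→ 2·10 + 8 = 28 —(−1)→ 27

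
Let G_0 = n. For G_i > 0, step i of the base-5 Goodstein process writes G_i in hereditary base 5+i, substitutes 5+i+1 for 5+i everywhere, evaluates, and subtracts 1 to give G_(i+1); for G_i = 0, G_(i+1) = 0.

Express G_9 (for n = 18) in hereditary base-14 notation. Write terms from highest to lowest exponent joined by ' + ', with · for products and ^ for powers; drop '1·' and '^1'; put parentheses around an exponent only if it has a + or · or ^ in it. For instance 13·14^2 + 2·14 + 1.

2·14 + 3

G_0=18  [base 5] 3·5 + 3  →[5↦6]→  3·6 + 3 = 21  −1 ⇒ G_1=20
G_1=20  [base 6] 3·6 + 2  →[6↦7]→  3·7 + 2 = 23  −1 ⇒ G_2=22
G_2=22  [base 7] 3·7 + 1  →[7↦8]→  3·8 + 1 = 25  −1 ⇒ G_3=24
G_3=24  [base 8] 3·8  →[8↦9]→  3·9 = 27  −1 ⇒ G_4=26
G_4=26  [base 9] 2·9 + 8  →[9↦10]→  2·10 + 8 = 28  −1 ⇒ G_5=27
G_5=27  [base 10] 2·10 + 7  →[10↦11]→  2·11 + 7 = 29  −1 ⇒ G_6=28
G_6=28  [base 11] 2·11 + 6  →[11↦12]→  2·12 + 6 = 30  −1 ⇒ G_7=29
G_7=29  [base 12] 2·12 + 5  →[12↦13]→  2·13 + 5 = 31  −1 ⇒ G_8=30
G_8=30  [base 13] 2·13 + 4  →[13↦14]→  2·14 + 4 = 32  −1 ⇒ G_9=31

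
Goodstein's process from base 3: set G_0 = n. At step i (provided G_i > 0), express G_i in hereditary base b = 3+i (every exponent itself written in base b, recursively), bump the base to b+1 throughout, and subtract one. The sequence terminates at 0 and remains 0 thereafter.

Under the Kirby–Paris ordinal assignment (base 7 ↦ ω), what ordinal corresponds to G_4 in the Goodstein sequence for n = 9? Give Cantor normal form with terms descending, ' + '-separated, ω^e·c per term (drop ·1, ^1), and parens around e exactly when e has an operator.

G_0 = 9. HB_3(9) = 3^2. Bump = 16. G_1 = 15.
G_1 = 15. HB_4(15) = 3·4 + 3. Bump = 18. G_2 = 17.
G_2 = 17. HB_5(17) = 3·5 + 2. Bump = 20. G_3 = 19.
G_3 = 19. HB_6(19) = 3·6 + 1. Bump = 22. G_4 = 21.
G_4 = 21. HB_7(21) = 3·7. Bump = 24. G_5 = 23.

ω·3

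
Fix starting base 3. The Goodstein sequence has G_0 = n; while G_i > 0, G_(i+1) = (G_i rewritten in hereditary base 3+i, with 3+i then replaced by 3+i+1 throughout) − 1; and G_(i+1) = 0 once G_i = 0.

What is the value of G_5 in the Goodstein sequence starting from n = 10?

[0] 10 ≡ 3^2 + 1 (base 3). Lift 4: 17. −1: 16.
[1] 16 ≡ 4^2 (base 4). Lift 5: 25. −1: 24.
[2] 24 ≡ 4·5 + 4 (base 5). Lift 6: 28. −1: 27.
[3] 27 ≡ 4·6 + 3 (base 6). Lift 7: 31. −1: 30.
[4] 30 ≡ 4·7 + 2 (base 7). Lift 8: 34. −1: 33.

33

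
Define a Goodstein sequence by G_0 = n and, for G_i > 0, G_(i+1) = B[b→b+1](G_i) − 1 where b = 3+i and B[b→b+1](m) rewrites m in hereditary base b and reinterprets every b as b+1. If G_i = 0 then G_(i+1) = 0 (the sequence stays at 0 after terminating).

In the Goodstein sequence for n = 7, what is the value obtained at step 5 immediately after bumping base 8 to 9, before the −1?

G_0=7  [base 3] 2·3 + 1  →[3↦4]→  2·4 + 1 = 9  −1 ⇒ G_1=8
G_1=8  [base 4] 2·4  →[4↦5]→  2·5 = 10  −1 ⇒ G_2=9
G_2=9  [base 5] 5 + 4  →[5↦6]→  6 + 4 = 10  −1 ⇒ G_3=9
G_3=9  [base 6] 6 + 3  →[6↦7]→  7 + 3 = 10  −1 ⇒ G_4=9
G_4=9  [base 7] 7 + 2  →[7↦8]→  8 + 2 = 10  −1 ⇒ G_5=9
G_5=9  [base 8] 8 + 1  →[8↦9]→  9 + 1 = 10  −1 ⇒ G_6=9

10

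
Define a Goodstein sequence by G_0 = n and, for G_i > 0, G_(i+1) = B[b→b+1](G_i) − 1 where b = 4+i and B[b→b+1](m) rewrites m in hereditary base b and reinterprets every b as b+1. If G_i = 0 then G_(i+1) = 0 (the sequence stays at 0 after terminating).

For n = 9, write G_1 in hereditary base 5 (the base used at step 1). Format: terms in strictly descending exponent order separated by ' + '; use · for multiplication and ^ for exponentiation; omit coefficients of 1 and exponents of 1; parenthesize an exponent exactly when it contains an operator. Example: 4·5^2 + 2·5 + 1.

2·5

(0) 9|_4 = 2·4 + 1 ↦ 2·5 + 1|_5 = 11 ⇒ 10
(1) 10|_5 = 2·5 ↦ 2·6|_6 = 12 ⇒ 11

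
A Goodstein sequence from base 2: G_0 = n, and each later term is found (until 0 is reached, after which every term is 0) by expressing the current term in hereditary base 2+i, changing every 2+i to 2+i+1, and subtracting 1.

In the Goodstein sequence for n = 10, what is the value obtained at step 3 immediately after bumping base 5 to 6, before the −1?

279936

i=0: 10 = 2^(2 + 1) + 2 (b=2); 2→3: 3^(3 + 1) + 3 = 84; 84−1 = 83
i=1: 83 = 3^(3 + 1) + 2 (b=3); 3→4: 4^(4 + 1) + 2 = 1026; 1026−1 = 1025
i=2: 1025 = 4^(4 + 1) + 1 (b=4); 4→5: 5^(5 + 1) + 1 = 15626; 15626−1 = 15625
i=3: 15625 = 5^(5 + 1) (b=5); 5→6: 6^(6 + 1) = 279936; 279936−1 = 279935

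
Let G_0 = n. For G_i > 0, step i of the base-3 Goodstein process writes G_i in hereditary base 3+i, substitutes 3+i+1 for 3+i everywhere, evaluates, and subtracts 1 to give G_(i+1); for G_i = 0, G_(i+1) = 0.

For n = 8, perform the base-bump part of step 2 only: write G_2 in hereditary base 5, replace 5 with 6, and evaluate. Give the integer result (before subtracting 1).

12

G_0 = 8. HB_3(8) = 2·3 + 2. Bump = 10. G_1 = 9.
G_1 = 9. HB_4(9) = 2·4 + 1. Bump = 11. G_2 = 10.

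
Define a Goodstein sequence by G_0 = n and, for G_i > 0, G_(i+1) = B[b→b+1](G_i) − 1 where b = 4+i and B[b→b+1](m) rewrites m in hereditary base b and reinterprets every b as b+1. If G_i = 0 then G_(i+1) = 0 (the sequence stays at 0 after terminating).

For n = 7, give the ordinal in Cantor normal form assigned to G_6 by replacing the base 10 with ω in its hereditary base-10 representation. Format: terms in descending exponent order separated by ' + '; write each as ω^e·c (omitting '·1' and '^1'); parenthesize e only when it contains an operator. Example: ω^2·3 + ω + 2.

7 —HB4→ 4 + 3 —bump→ 5 + 3 = 8 —(−1)→ 7
7 —HB5→ 5 + 2 —bump→ 6 + 2 = 8 —(−1)→ 7
7 —HB6→ 6 + 1 —bump→ 7 + 1 = 8 —(−1)→ 7
7 —HB7→ 7 —bump→ 8 = 8 —(−1)→ 7
7 —HB8→ 7 —bump→ 7 = 7 —(−1)→ 6
6 —HB9→ 6 —bump→ 6 = 6 —(−1)→ 5
5 —HB10→ 5 —bump→ 5 = 5 —(−1)→ 4

5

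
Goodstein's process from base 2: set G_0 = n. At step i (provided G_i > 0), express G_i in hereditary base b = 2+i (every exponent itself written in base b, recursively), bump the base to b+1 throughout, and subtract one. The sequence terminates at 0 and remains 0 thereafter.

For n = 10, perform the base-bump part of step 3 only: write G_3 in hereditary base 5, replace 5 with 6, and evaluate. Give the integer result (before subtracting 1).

G_0 = 10. HB_2(10) = 2^(2 + 1) + 2. Bump = 84. G_1 = 83.
G_1 = 83. HB_3(83) = 3^(3 + 1) + 2. Bump = 1026. G_2 = 1025.
G_2 = 1025. HB_4(1025) = 4^(4 + 1) + 1. Bump = 15626. G_3 = 15625.
G_3 = 15625. HB_5(15625) = 5^(5 + 1). Bump = 279936. G_4 = 279935.

279936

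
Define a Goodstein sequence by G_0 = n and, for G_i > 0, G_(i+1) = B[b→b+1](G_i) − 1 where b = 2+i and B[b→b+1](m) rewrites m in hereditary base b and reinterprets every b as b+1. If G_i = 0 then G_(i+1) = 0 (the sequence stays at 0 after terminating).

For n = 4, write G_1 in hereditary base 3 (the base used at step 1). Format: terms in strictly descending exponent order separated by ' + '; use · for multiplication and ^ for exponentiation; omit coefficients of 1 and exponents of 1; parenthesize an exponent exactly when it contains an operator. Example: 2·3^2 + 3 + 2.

G_0 = 4. HB_2(4) = 2^2. Bump = 27. G_1 = 26.
G_1 = 26. HB_3(26) = 2·3^2 + 2·3 + 2. Bump = 42. G_2 = 41.

2·3^2 + 2·3 + 2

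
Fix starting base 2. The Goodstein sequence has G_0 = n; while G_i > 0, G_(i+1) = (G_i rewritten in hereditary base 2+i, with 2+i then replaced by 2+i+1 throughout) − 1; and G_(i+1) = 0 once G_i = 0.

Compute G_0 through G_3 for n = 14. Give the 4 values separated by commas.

G_0=14  [base 2] 2^(2 + 1) + 2^2 + 2  →[2↦3]→  3^(3 + 1) + 3^3 + 3 = 111  −1 ⇒ G_1=110
G_1=110  [base 3] 3^(3 + 1) + 3^3 + 2  →[3↦4]→  4^(4 + 1) + 4^4 + 2 = 1282  −1 ⇒ G_2=1281
G_2=1281  [base 4] 4^(4 + 1) + 4^4 + 1  →[4↦5]→  5^(5 + 1) + 5^5 + 1 = 18751  −1 ⇒ G_3=18750

14, 110, 1281, 18750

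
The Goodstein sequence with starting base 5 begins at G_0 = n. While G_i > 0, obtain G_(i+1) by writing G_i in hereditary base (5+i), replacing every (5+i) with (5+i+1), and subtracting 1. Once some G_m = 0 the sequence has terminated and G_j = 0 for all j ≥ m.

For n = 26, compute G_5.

63

base 5: 26 = 5^2 + 1; at 6: 6^2 + 1 = 37; next = 36
base 6: 36 = 6^2; at 7: 7^2 = 49; next = 48
base 7: 48 = 6·7 + 6; at 8: 6·8 + 6 = 54; next = 53
base 8: 53 = 6·8 + 5; at 9: 6·9 + 5 = 59; next = 58
base 9: 58 = 6·9 + 4; at 10: 6·10 + 4 = 64; next = 63
base 10: 63 = 6·10 + 3; at 11: 6·11 + 3 = 69; next = 68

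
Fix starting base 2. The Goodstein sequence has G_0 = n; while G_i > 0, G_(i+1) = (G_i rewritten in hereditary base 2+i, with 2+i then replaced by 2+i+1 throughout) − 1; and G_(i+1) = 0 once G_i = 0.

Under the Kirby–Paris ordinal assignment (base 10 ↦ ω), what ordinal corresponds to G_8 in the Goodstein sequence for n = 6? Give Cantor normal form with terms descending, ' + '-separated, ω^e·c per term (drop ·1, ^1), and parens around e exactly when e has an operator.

ω^5·5 + ω^4·5 + ω^3·5 + ω^2·5 + ω·5 + 1

step 0: 6 = 2^2 + 2; sub 3 for 2: 3^3 + 3; = 30; G_1 = 30−1 = 29
step 1: 29 = 3^3 + 2; sub 4 for 3: 4^4 + 2; = 258; G_2 = 258−1 = 257
step 2: 257 = 4^4 + 1; sub 5 for 4: 5^5 + 1; = 3126; G_3 = 3126−1 = 3125
step 3: 3125 = 5^5; sub 6 for 5: 6^6; = 46656; G_4 = 46656−1 = 46655
step 4: 46655 = 5·6^5 + 5·6^4 + 5·6^3 + 5·6^2 + 5·6 + 5; sub 7 for 6: 5·7^5 + 5·7^4 + 5·7^3 + 5·7^2 + 5·7 + 5; = 98040; G_5 = 98040−1 = 98039
step 5: 98039 = 5·7^5 + 5·7^4 + 5·7^3 + 5·7^2 + 5·7 + 4; sub 8 for 7: 5·8^5 + 5·8^4 + 5·8^3 + 5·8^2 + 5·8 + 4; = 187244; G_6 = 187244−1 = 187243
step 6: 187243 = 5·8^5 + 5·8^4 + 5·8^3 + 5·8^2 + 5·8 + 3; sub 9 for 8: 5·9^5 + 5·9^4 + 5·9^3 + 5·9^2 + 5·9 + 3; = 332148; G_7 = 332148−1 = 332147
step 7: 332147 = 5·9^5 + 5·9^4 + 5·9^3 + 5·9^2 + 5·9 + 2; sub 10 for 9: 5·10^5 + 5·10^4 + 5·10^3 + 5·10^2 + 5·10 + 2; = 555552; G_8 = 555552−1 = 555551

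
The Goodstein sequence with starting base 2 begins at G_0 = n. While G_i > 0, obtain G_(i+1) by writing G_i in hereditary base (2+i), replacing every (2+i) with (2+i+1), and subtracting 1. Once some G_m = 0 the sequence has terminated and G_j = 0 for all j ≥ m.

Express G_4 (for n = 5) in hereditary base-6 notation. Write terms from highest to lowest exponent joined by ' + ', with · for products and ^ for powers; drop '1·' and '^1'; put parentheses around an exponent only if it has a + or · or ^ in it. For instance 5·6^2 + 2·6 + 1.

G_0 = 5. HB_2(5) = 2^2 + 1. Bump = 28. G_1 = 27.
G_1 = 27. HB_3(27) = 3^3. Bump = 256. G_2 = 255.
G_2 = 255. HB_4(255) = 3·4^3 + 3·4^2 + 3·4 + 3. Bump = 468. G_3 = 467.
G_3 = 467. HB_5(467) = 3·5^3 + 3·5^2 + 3·5 + 2. Bump = 776. G_4 = 775.

3·6^3 + 3·6^2 + 3·6 + 1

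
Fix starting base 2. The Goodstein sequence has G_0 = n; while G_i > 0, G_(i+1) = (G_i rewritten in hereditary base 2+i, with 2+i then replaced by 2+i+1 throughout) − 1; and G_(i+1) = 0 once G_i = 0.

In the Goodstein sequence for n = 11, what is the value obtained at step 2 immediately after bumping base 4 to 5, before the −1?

15628

step 0: 11 = 2^(2 + 1) + 2 + 1; sub 3 for 2: 3^(3 + 1) + 3 + 1; = 85; G_1 = 85−1 = 84
step 1: 84 = 3^(3 + 1) + 3; sub 4 for 3: 4^(4 + 1) + 4; = 1028; G_2 = 1028−1 = 1027
step 2: 1027 = 4^(4 + 1) + 3; sub 5 for 4: 5^(5 + 1) + 3; = 15628; G_3 = 15628−1 = 15627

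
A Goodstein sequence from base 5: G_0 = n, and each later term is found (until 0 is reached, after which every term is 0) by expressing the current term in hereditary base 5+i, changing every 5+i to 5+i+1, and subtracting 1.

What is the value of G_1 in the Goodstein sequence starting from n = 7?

step 0: 7 = 5 + 2; sub 6 for 5: 6 + 2; = 8; G_1 = 8−1 = 7
step 1: 7 = 6 + 1; sub 7 for 6: 7 + 1; = 8; G_2 = 8−1 = 7

7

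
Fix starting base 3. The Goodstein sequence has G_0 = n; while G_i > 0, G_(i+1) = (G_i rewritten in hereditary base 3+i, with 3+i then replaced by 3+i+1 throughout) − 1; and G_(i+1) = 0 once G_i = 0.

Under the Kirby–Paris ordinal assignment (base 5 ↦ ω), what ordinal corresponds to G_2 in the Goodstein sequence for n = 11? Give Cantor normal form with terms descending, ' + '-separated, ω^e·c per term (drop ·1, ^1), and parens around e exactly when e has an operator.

ω^2

G_0 = 11. HB_3(11) = 3^2 + 2. Bump = 18. G_1 = 17.
G_1 = 17. HB_4(17) = 4^2 + 1. Bump = 26. G_2 = 25.
G_2 = 25. HB_5(25) = 5^2. Bump = 36. G_3 = 35.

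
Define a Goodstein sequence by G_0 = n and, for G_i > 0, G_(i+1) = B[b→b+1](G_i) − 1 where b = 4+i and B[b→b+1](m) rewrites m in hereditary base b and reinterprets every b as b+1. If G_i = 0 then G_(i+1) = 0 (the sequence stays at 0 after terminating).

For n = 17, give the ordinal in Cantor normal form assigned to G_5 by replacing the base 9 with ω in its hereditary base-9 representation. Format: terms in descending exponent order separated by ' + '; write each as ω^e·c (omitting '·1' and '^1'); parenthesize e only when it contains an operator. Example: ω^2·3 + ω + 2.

ω·5 + 2

G_0 = 17. HB_4(17) = 4^2 + 1. Bump = 26. G_1 = 25.
G_1 = 25. HB_5(25) = 5^2. Bump = 36. G_2 = 35.
G_2 = 35. HB_6(35) = 5·6 + 5. Bump = 40. G_3 = 39.
G_3 = 39. HB_7(39) = 5·7 + 4. Bump = 44. G_4 = 43.
G_4 = 43. HB_8(43) = 5·8 + 3. Bump = 48. G_5 = 47.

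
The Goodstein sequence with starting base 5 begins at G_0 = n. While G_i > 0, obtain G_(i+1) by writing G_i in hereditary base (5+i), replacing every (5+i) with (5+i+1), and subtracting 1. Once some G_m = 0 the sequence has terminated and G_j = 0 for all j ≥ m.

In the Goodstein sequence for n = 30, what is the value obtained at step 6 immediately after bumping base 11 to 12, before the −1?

i=0: 30 = 5^2 + 5 (b=5); 5→6: 6^2 + 6 = 42; 42−1 = 41
i=1: 41 = 6^2 + 5 (b=6); 6→7: 7^2 + 5 = 54; 54−1 = 53
i=2: 53 = 7^2 + 4 (b=7); 7→8: 8^2 + 4 = 68; 68−1 = 67
i=3: 67 = 8^2 + 3 (b=8); 8→9: 9^2 + 3 = 84; 84−1 = 83
i=4: 83 = 9^2 + 2 (b=9); 9→10: 10^2 + 2 = 102; 102−1 = 101
i=5: 101 = 10^2 + 1 (b=10); 10→11: 11^2 + 1 = 122; 122−1 = 121
i=6: 121 = 11^2 (b=11); 11→12: 12^2 = 144; 144−1 = 143

144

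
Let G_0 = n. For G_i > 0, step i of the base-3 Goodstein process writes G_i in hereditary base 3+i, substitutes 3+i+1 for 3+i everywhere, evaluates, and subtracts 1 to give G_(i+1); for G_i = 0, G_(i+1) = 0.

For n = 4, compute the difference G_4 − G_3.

base 3: 4 = 3 + 1; at 4: 4 + 1 = 5; next = 4
base 4: 4 = 4; at 5: 5 = 5; next = 4
base 5: 4 = 4; at 6: 4 = 4; next = 3
base 6: 3 = 3; at 7: 3 = 3; next = 2

-1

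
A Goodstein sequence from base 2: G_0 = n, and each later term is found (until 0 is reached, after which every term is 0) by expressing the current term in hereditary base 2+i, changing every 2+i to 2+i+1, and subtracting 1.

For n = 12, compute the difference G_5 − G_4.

5484891

base 2: 12 = 2^(2 + 1) + 2^2; at 3: 3^(3 + 1) + 3^3 = 108; next = 107
base 3: 107 = 3^(3 + 1) + 2·3^2 + 2·3 + 2; at 4: 4^(4 + 1) + 2·4^2 + 2·4 + 2 = 1066; next = 1065
base 4: 1065 = 4^(4 + 1) + 2·4^2 + 2·4 + 1; at 5: 5^(5 + 1) + 2·5^2 + 2·5 + 1 = 15686; next = 15685
base 5: 15685 = 5^(5 + 1) + 2·5^2 + 2·5; at 6: 6^(6 + 1) + 2·6^2 + 2·6 = 280020; next = 280019
base 6: 280019 = 6^(6 + 1) + 2·6^2 + 6 + 5; at 7: 7^(7 + 1) + 2·7^2 + 7 + 5 = 5764911; next = 5764910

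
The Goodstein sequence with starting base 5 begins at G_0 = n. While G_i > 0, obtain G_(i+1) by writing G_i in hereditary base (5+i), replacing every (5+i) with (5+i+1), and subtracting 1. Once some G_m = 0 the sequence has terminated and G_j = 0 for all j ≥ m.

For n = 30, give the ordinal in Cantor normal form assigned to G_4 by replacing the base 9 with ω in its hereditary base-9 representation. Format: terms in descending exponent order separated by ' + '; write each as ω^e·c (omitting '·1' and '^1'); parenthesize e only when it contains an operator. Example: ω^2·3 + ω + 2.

ω^2 + 2

(0) 30|_5 = 5^2 + 5 ↦ 6^2 + 6|_6 = 42 ⇒ 41
(1) 41|_6 = 6^2 + 5 ↦ 7^2 + 5|_7 = 54 ⇒ 53
(2) 53|_7 = 7^2 + 4 ↦ 8^2 + 4|_8 = 68 ⇒ 67
(3) 67|_8 = 8^2 + 3 ↦ 9^2 + 3|_9 = 84 ⇒ 83
(4) 83|_9 = 9^2 + 2 ↦ 10^2 + 2|_10 = 102 ⇒ 101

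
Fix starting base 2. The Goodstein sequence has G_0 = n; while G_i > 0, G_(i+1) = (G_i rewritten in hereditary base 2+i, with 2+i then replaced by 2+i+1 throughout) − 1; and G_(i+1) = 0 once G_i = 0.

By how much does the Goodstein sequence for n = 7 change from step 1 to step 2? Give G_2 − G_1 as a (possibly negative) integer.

G_0=7  [base 2] 2^2 + 2 + 1  →[2↦3]→  3^3 + 3 + 1 = 31  −1 ⇒ G_1=30
G_1=30  [base 3] 3^3 + 3  →[3↦4]→  4^4 + 4 = 260  −1 ⇒ G_2=259

229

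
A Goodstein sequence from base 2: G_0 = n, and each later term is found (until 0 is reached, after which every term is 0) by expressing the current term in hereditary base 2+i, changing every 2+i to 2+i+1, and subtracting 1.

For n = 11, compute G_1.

84

G_0 = 11. HB_2(11) = 2^(2 + 1) + 2 + 1. Bump = 85. G_1 = 84.
G_1 = 84. HB_3(84) = 3^(3 + 1) + 3. Bump = 1028. G_2 = 1027.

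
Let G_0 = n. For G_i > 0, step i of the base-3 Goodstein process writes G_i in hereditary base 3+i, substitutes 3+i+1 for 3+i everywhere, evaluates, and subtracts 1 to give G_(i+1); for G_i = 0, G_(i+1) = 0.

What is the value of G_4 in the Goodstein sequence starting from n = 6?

7

G_0=6  [base 3] 2·3  →[3↦4]→  2·4 = 8  −1 ⇒ G_1=7
G_1=7  [base 4] 4 + 3  →[4↦5]→  5 + 3 = 8  −1 ⇒ G_2=7
G_2=7  [base 5] 5 + 2  →[5↦6]→  6 + 2 = 8  −1 ⇒ G_3=7
G_3=7  [base 6] 6 + 1  →[6↦7]→  7 + 1 = 8  −1 ⇒ G_4=7
G_4=7  [base 7] 7  →[7↦8]→  8 = 8  −1 ⇒ G_5=7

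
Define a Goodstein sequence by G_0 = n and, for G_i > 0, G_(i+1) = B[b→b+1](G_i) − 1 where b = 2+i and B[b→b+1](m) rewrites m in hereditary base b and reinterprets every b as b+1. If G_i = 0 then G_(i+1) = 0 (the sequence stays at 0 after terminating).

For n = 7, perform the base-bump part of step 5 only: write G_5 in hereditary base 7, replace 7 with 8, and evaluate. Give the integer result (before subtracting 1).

16777216

step 0: 7 = 2^2 + 2 + 1; sub 3 for 2: 3^3 + 3 + 1; = 31; G_1 = 31−1 = 30
step 1: 30 = 3^3 + 3; sub 4 for 3: 4^4 + 4; = 260; G_2 = 260−1 = 259
step 2: 259 = 4^4 + 3; sub 5 for 4: 5^5 + 3; = 3128; G_3 = 3128−1 = 3127
step 3: 3127 = 5^5 + 2; sub 6 for 5: 6^6 + 2; = 46658; G_4 = 46658−1 = 46657
step 4: 46657 = 6^6 + 1; sub 7 for 6: 7^7 + 1; = 823544; G_5 = 823544−1 = 823543
step 5: 823543 = 7^7; sub 8 for 7: 8^8; = 16777216; G_6 = 16777216−1 = 16777215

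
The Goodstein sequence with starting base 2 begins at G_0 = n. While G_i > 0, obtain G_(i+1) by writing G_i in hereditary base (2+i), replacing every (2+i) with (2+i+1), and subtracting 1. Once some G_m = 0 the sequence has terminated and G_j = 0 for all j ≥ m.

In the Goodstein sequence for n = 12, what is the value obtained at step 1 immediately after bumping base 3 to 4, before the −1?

G_0=12  [base 2] 2^(2 + 1) + 2^2  →[2↦3]→  3^(3 + 1) + 3^3 = 108  −1 ⇒ G_1=107
G_1=107  [base 3] 3^(3 + 1) + 2·3^2 + 2·3 + 2  →[3↦4]→  4^(4 + 1) + 2·4^2 + 2·4 + 2 = 1066  −1 ⇒ G_2=1065

1066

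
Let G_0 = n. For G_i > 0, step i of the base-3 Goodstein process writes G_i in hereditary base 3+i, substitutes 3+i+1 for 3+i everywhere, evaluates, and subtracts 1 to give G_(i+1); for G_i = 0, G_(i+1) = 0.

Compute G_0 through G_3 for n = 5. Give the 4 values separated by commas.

i=0: 5 = 3 + 2 (b=3); 3→4: 4 + 2 = 6; 6−1 = 5
i=1: 5 = 4 + 1 (b=4); 4→5: 5 + 1 = 6; 6−1 = 5
i=2: 5 = 5 (b=5); 5→6: 6 = 6; 6−1 = 5

5, 5, 5, 5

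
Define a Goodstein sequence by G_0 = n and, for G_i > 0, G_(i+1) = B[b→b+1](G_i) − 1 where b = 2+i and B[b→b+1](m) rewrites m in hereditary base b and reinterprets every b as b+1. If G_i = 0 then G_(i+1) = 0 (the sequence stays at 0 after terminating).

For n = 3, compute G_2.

3

(0) 3|_2 = 2 + 1 ↦ 3 + 1|_3 = 4 ⇒ 3
(1) 3|_3 = 3 ↦ 4|_4 = 4 ⇒ 3
(2) 3|_4 = 3 ↦ 3|_5 = 3 ⇒ 2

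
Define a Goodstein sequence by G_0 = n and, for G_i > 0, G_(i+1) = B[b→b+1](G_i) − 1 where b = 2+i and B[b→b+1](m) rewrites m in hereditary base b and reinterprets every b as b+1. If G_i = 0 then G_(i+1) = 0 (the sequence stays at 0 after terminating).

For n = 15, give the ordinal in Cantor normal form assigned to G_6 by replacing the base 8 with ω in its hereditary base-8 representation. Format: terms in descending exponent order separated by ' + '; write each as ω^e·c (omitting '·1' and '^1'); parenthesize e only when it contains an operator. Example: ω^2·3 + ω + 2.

G_0 = 15. HB_2(15) = 2^(2 + 1) + 2^2 + 2 + 1. Bump = 112. G_1 = 111.
G_1 = 111. HB_3(111) = 3^(3 + 1) + 3^3 + 3. Bump = 1284. G_2 = 1283.
G_2 = 1283. HB_4(1283) = 4^(4 + 1) + 4^4 + 3. Bump = 18753. G_3 = 18752.
G_3 = 18752. HB_5(18752) = 5^(5 + 1) + 5^5 + 2. Bump = 326594. G_4 = 326593.
G_4 = 326593. HB_6(326593) = 6^(6 + 1) + 6^6 + 1. Bump = 6588345. G_5 = 6588344.
G_5 = 6588344. HB_7(6588344) = 7^(7 + 1) + 7^7. Bump = 150994944. G_6 = 150994943.
G_6 = 150994943. HB_8(150994943) = 8^(8 + 1) + 7·8^7 + 7·8^6 + 7·8^5 + 7·8^4 + 7·8^3 + 7·8^2 + 7·8 + 7. Bump = 3524450281. G_7 = 3524450280.

ω^(ω + 1) + ω^7·7 + ω^6·7 + ω^5·7 + ω^4·7 + ω^3·7 + ω^2·7 + ω·7 + 7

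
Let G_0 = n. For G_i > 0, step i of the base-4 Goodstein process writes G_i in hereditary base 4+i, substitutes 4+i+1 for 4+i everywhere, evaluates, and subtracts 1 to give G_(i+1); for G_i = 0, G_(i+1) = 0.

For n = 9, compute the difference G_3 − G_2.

0

G_0 = 9. HB_4(9) = 2·4 + 1. Bump = 11. G_1 = 10.
G_1 = 10. HB_5(10) = 2·5. Bump = 12. G_2 = 11.
G_2 = 11. HB_6(11) = 6 + 5. Bump = 12. G_3 = 11.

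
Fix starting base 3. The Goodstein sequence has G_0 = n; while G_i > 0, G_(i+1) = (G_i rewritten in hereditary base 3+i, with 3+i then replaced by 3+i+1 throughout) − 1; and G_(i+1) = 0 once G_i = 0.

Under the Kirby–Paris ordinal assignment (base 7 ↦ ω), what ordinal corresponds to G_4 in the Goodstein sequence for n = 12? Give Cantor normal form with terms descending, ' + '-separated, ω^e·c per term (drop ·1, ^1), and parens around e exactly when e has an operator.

ω^2

i=0: 12 = 3^2 + 3 (b=3); 3→4: 4^2 + 4 = 20; 20−1 = 19
i=1: 19 = 4^2 + 3 (b=4); 4→5: 5^2 + 3 = 28; 28−1 = 27
i=2: 27 = 5^2 + 2 (b=5); 5→6: 6^2 + 2 = 38; 38−1 = 37
i=3: 37 = 6^2 + 1 (b=6); 6→7: 7^2 + 1 = 50; 50−1 = 49
i=4: 49 = 7^2 (b=7); 7→8: 8^2 = 64; 64−1 = 63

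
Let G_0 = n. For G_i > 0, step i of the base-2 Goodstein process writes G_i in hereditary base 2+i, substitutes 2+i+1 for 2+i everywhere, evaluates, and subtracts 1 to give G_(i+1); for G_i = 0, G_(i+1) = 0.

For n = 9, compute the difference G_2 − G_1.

base 2: 9 = 2^(2 + 1) + 1; at 3: 3^(3 + 1) + 1 = 82; next = 81
base 3: 81 = 3^(3 + 1); at 4: 4^(4 + 1) = 1024; next = 1023

942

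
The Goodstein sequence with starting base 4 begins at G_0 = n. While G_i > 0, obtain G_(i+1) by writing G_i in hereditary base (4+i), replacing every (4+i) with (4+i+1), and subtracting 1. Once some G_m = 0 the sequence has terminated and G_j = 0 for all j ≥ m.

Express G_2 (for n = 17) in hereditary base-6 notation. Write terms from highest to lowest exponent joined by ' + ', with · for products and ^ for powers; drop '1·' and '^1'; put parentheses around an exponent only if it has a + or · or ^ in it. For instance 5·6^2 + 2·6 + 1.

G_0=17  [base 4] 4^2 + 1  →[4↦5]→  5^2 + 1 = 26  −1 ⇒ G_1=25
G_1=25  [base 5] 5^2  →[5↦6]→  6^2 = 36  −1 ⇒ G_2=35
G_2=35  [base 6] 5·6 + 5  →[6↦7]→  5·7 + 5 = 40  −1 ⇒ G_3=39

5·6 + 5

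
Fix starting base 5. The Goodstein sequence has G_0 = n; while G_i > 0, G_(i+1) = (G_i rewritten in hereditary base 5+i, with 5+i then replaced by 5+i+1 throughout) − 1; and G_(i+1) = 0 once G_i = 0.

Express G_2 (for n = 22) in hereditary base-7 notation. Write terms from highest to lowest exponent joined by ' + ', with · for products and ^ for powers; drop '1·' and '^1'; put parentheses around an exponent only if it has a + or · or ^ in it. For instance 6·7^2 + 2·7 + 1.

[0] 22 ≡ 4·5 + 2 (base 5). Lift 6: 26. −1: 25.
[1] 25 ≡ 4·6 + 1 (base 6). Lift 7: 29. −1: 28.

4·7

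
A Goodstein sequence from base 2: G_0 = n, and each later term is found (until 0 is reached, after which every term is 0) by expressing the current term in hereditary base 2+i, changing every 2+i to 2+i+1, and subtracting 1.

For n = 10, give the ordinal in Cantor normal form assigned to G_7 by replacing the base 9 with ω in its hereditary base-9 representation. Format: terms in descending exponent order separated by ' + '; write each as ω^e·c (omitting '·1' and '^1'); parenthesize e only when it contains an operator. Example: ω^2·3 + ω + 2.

ω^ω·5 + ω^5·5 + ω^4·5 + ω^3·5 + ω^2·5 + ω·5 + 2

[0] 10 ≡ 2^(2 + 1) + 2 (base 2). Lift 3: 84. −1: 83.
[1] 83 ≡ 3^(3 + 1) + 2 (base 3). Lift 4: 1026. −1: 1025.
[2] 1025 ≡ 4^(4 + 1) + 1 (base 4). Lift 5: 15626. −1: 15625.
[3] 15625 ≡ 5^(5 + 1) (base 5). Lift 6: 279936. −1: 279935.
[4] 279935 ≡ 5·6^6 + 5·6^5 + 5·6^4 + 5·6^3 + 5·6^2 + 5·6 + 5 (base 6). Lift 7: 4215755. −1: 4215754.
[5] 4215754 ≡ 5·7^7 + 5·7^5 + 5·7^4 + 5·7^3 + 5·7^2 + 5·7 + 4 (base 7). Lift 8: 84073324. −1: 84073323.
[6] 84073323 ≡ 5·8^8 + 5·8^5 + 5·8^4 + 5·8^3 + 5·8^2 + 5·8 + 3 (base 8). Lift 9: 1937434593. −1: 1937434592.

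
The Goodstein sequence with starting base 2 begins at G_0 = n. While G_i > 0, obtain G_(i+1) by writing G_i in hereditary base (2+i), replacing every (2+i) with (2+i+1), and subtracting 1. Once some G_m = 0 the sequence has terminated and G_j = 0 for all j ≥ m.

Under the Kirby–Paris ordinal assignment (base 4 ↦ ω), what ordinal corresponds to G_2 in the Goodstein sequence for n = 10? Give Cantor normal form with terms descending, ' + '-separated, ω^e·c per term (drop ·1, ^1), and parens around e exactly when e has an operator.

ω^(ω + 1) + 1

G_0 = 10. HB_2(10) = 2^(2 + 1) + 2. Bump = 84. G_1 = 83.
G_1 = 83. HB_3(83) = 3^(3 + 1) + 2. Bump = 1026. G_2 = 1025.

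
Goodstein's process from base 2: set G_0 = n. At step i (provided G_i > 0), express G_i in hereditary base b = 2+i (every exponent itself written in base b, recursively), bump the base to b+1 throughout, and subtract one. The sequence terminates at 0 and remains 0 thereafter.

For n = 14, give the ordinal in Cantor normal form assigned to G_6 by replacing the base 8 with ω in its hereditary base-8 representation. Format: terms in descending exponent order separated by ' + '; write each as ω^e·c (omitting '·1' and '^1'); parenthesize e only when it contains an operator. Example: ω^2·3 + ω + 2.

i=0: 14 = 2^(2 + 1) + 2^2 + 2 (b=2); 2→3: 3^(3 + 1) + 3^3 + 3 = 111; 111−1 = 110
i=1: 110 = 3^(3 + 1) + 3^3 + 2 (b=3); 3→4: 4^(4 + 1) + 4^4 + 2 = 1282; 1282−1 = 1281
i=2: 1281 = 4^(4 + 1) + 4^4 + 1 (b=4); 4→5: 5^(5 + 1) + 5^5 + 1 = 18751; 18751−1 = 18750
i=3: 18750 = 5^(5 + 1) + 5^5 (b=5); 5→6: 6^(6 + 1) + 6^6 = 326592; 326592−1 = 326591
i=4: 326591 = 6^(6 + 1) + 5·6^5 + 5·6^4 + 5·6^3 + 5·6^2 + 5·6 + 5 (b=6); 6→7: 7^(7 + 1) + 5·7^5 + 5·7^4 + 5·7^3 + 5·7^2 + 5·7 + 5 = 5862841; 5862841−1 = 5862840
i=5: 5862840 = 7^(7 + 1) + 5·7^5 + 5·7^4 + 5·7^3 + 5·7^2 + 5·7 + 4 (b=7); 7→8: 8^(8 + 1) + 5·8^5 + 5·8^4 + 5·8^3 + 5·8^2 + 5·8 + 4 = 134404972; 134404972−1 = 134404971
i=6: 134404971 = 8^(8 + 1) + 5·8^5 + 5·8^4 + 5·8^3 + 5·8^2 + 5·8 + 3 (b=8); 8→9: 9^(9 + 1) + 5·9^5 + 5·9^4 + 5·9^3 + 5·9^2 + 5·9 + 3 = 3487116549; 3487116549−1 = 3487116548

ω^(ω + 1) + ω^5·5 + ω^4·5 + ω^3·5 + ω^2·5 + ω·5 + 3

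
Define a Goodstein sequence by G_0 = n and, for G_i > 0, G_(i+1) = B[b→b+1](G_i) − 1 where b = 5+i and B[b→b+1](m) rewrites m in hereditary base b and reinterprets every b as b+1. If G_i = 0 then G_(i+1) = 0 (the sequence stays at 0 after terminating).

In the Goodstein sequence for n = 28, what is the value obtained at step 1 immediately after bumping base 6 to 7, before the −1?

51

step 0: 28 = 5^2 + 3; sub 6 for 5: 6^2 + 3; = 39; G_1 = 39−1 = 38
step 1: 38 = 6^2 + 2; sub 7 for 6: 7^2 + 2; = 51; G_2 = 51−1 = 50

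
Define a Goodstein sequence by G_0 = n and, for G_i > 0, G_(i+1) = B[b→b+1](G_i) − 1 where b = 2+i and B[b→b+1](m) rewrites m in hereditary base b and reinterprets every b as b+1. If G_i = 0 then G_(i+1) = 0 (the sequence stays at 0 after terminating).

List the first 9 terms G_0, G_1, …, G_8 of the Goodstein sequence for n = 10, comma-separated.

base 2: 10 = 2^(2 + 1) + 2; at 3: 3^(3 + 1) + 3 = 84; next = 83
base 3: 83 = 3^(3 + 1) + 2; at 4: 4^(4 + 1) + 2 = 1026; next = 1025
base 4: 1025 = 4^(4 + 1) + 1; at 5: 5^(5 + 1) + 1 = 15626; next = 15625
base 5: 15625 = 5^(5 + 1); at 6: 6^(6 + 1) = 279936; next = 279935
base 6: 279935 = 5·6^6 + 5·6^5 + 5·6^4 + 5·6^3 + 5·6^2 + 5·6 + 5; at 7: 5·7^7 + 5·7^5 + 5·7^4 + 5·7^3 + 5·7^2 + 5·7 + 5 = 4215755; next = 4215754
base 7: 4215754 = 5·7^7 + 5·7^5 + 5·7^4 + 5·7^3 + 5·7^2 + 5·7 + 4; at 8: 5·8^8 + 5·8^5 + 5·8^4 + 5·8^3 + 5·8^2 + 5·8 + 4 = 84073324; next = 84073323
base 8: 84073323 = 5·8^8 + 5·8^5 + 5·8^4 + 5·8^3 + 5·8^2 + 5·8 + 3; at 9: 5·9^9 + 5·9^5 + 5·9^4 + 5·9^3 + 5·9^2 + 5·9 + 3 = 1937434593; next = 1937434592
base 9: 1937434592 = 5·9^9 + 5·9^5 + 5·9^4 + 5·9^3 + 5·9^2 + 5·9 + 2; at 10: 5·10^10 + 5·10^5 + 5·10^4 + 5·10^3 + 5·10^2 + 5·10 + 2 = 50000555552; next = 50000555551

10, 83, 1025, 15625, 279935, 4215754, 84073323, 1937434592, 50000555551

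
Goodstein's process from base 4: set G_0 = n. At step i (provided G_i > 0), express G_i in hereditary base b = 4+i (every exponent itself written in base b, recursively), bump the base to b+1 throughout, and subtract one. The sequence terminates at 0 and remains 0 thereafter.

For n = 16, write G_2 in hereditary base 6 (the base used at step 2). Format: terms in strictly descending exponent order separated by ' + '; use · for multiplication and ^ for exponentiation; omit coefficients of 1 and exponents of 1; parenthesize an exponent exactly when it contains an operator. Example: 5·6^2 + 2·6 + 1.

4·6 + 3

G_0=16  [base 4] 4^2  →[4↦5]→  5^2 = 25  −1 ⇒ G_1=24
G_1=24  [base 5] 4·5 + 4  →[5↦6]→  4·6 + 4 = 28  −1 ⇒ G_2=27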